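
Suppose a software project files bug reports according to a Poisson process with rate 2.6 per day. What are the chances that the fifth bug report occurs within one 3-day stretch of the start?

0.8883

Over the interval, μ = 2.6 × 3 = 7.8 (a 3-day stretch = 3 days).
The fifth arrival falls in the interval iff at least 5 events occur there: P(S_5 ≤ t) = P(N ≥ 5) = 1 − P(N ≤ 4) ≈ 0.8883.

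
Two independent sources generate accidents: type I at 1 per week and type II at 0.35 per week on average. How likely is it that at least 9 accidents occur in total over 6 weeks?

0.4214

Independent Poisson processes superpose: combined rate λ = 1 + 0.35 = 1.35 per week.
Over the interval, μ = 1.35 × 6 = 8.1 (6 weeks).
P(N ≥ 9) = 1 − P(N ≤ 8) ≈ 0.4214.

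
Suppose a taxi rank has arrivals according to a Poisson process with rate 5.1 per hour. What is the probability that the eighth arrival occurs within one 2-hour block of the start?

0.7973

Over the interval, μ = 5.1 × 2 = 10.2 (a 2-hour block = 2 hours).
The eighth arrival falls in the interval iff at least 8 events occur there: P(S_8 ≤ t) = P(N ≥ 8) = 1 − P(N ≤ 7) ≈ 0.7973.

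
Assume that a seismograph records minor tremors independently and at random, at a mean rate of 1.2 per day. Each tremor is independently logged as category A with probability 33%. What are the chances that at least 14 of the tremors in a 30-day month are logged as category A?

0.3059

Thinning: the tremors that are logged as category A themselves form a Poisson process with rate 0.33 × 1.2 = 0.396 per day.
Over the interval, μ = 0.396 × 30 = 11.88 (a 30-day month = 30 days).
P(N ≥ 14) = 1 − P(N ≤ 13) ≈ 0.3059.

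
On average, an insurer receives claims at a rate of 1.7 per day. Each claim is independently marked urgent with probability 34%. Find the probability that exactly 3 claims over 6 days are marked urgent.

Thinning: the claims that are marked urgent themselves form a Poisson process with rate 0.34 × 1.7 = 0.578 per day.
Over the interval, μ = 0.578 × 6 = 3.468 (6 days).
P(N = 3) = e^(−3.468) · 3.468^3/3! ≈ 0.2167.

0.2167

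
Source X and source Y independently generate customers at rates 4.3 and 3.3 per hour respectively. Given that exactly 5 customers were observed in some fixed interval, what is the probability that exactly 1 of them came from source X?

0.1006

Given the total, each event is independently from source X with probability p = λ_X/(λ_X+λ_Y) = 4.3/7.6 ≈ 0.5658.
So K ~ Binomial(5, 4.3/7.6): P(K = 1) = C(5,1) · (4.3/7.6)^1 · (3.3/7.6)^4 ≈ 0.1006.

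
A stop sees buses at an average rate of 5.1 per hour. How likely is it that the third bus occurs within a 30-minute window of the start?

Over the interval, μ = 5.1 × 0.5 = 2.55 (a 30-minute window = 0.5 hours).
The third arrival falls in the interval iff at least 3 events occur there: P(S_3 ≤ t) = P(N ≥ 3) = 1 − P(N ≤ 2) ≈ 0.4689.

0.4689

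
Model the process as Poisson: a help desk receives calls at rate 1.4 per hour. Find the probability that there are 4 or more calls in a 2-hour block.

Over the interval, μ = 1.4 × 2 = 2.8 (a 2-hour block = 2 hours).
P(N ≥ 4) = 1 − P(N ≤ 3) = 1 − Σ_{j=0}^{3} e^(−μ) μ^j/j! ≈ 0.3081.

0.3081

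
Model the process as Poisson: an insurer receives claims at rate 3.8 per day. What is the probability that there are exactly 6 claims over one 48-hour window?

0.1339

Over the interval, μ = 3.8 × 2 = 7.6 (a 48-hour window = 2 days).
P(N = 6) = e^(−μ) μ^6/6! = e^(−7.6) · 7.6^6/720 ≈ 0.1339.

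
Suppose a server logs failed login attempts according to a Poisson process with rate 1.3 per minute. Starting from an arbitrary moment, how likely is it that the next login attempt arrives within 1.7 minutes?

Inter-arrival times are exponential with rate λ = 1.3 per minute.
P(T ≤ 1.7) = 1 − e^(−λt) = 1 − e^(−1.3 × 1.7) = 1 − e^(−2.21) ≈ 0.8903.

0.8903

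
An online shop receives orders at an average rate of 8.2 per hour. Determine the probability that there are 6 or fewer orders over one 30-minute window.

0.8786

Over the interval, μ = 8.2 × 0.5 = 4.1 (a 30-minute window = 0.5 hours).
P(N ≤ 6) = Σ_{j=0}^{6} e^(−μ) μ^j/j! ≈ 0.8786.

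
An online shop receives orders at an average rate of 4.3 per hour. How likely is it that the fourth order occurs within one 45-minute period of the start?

Over the interval, μ = 4.3 × 0.75 = 3.225 (a 45-minute period = 0.75 hours).
The fourth arrival falls in the interval iff at least 4 events occur there: P(S_4 ≤ t) = P(N ≥ 4) = 1 − P(N ≤ 3) ≈ 0.4030.

0.4030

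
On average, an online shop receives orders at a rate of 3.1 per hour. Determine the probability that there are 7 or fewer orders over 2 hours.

0.7160

Over the interval, μ = 3.1 × 2 = 6.2 (2 hours).
P(N ≤ 7) = Σ_{j=0}^{7} e^(−μ) μ^j/j! ≈ 0.7160.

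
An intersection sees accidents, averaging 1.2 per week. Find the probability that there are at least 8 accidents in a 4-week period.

Over the interval, μ = 1.2 × 4 = 4.8 (a 4-week period = 4 weeks).
P(N ≥ 8) = 1 − P(N ≤ 7) = 1 − Σ_{j=0}^{7} e^(−μ) μ^j/j! ≈ 0.1133.

0.1133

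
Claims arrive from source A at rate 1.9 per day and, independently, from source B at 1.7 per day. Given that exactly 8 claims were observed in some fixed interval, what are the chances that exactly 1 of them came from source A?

0.0221

Given the total, each event is independently from source A with probability p = λ_A/(λ_A+λ_B) = 1.9/3.6 ≈ 0.5278.
So K ~ Binomial(8, 1.9/3.6): P(K = 1) = C(8,1) · (1.9/3.6)^1 · (1.7/3.6)^7 ≈ 0.0221.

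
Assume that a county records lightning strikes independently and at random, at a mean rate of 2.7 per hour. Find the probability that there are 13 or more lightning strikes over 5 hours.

0.5907

Over the interval, μ = 2.7 × 5 = 13.5 (5 hours).
P(N ≥ 13) = 1 − P(N ≤ 12) = 1 − Σ_{j=0}^{12} e^(−μ) μ^j/j! ≈ 0.5907.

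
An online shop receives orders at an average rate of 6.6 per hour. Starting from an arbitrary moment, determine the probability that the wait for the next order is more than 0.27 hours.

The wait for the next event is exponential with rate λ = 6.6 per hour.
P(T > 0.27) = e^(−λt) = e^(−6.6 × 0.27) = e^(−1.782) ≈ 0.1683.

0.1683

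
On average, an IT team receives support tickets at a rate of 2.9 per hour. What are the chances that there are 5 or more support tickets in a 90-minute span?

0.4392

Over the interval, μ = 2.9 × 1.5 = 4.35 (a 90-minute span = 1.5 hours).
P(N ≥ 5) = 1 − P(N ≤ 4) = 1 − Σ_{j=0}^{4} e^(−μ) μ^j/j! ≈ 0.4392.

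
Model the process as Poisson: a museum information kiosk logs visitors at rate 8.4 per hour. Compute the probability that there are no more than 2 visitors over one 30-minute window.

Over the interval, μ = 8.4 × 0.5 = 4.2 (a 30-minute window = 0.5 hours).
P(N ≤ 2) = Σ_{j=0}^{2} e^(−μ) μ^j/j! ≈ 0.2102.

0.2102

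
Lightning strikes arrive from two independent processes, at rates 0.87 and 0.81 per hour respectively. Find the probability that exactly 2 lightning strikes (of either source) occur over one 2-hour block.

Independent Poisson processes superpose: combined rate λ = 0.87 + 0.81 = 1.68 per hour.
Over the interval, μ = 1.68 × 2 = 3.36 (a 2-hour block = 2 hours).
P(N = 2) = e^(−3.36) · 3.36^2/2! ≈ 0.1961.

0.1961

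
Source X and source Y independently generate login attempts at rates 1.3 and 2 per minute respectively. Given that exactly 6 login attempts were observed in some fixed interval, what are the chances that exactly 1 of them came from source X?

Given the total, each event is independently from source X with probability p = λ_X/(λ_X+λ_Y) = 1.3/3.3 ≈ 0.3939.
So K ~ Binomial(6, 1.3/3.3): P(K = 1) = C(6,1) · (1.3/3.3)^1 · (2/3.3)^5 ≈ 0.1933.

0.1933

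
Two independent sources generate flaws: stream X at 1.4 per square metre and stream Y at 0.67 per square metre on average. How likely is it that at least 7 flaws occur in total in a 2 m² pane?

Independent Poisson processes superpose: combined rate λ = 1.4 + 0.67 = 2.07 per square metre.
Over the interval, μ = 2.07 × 2 = 4.14 (a 2 m² pane = 2 square metres).
P(N ≥ 7) = 1 − P(N ≤ 6) ≈ 0.1258.

0.1258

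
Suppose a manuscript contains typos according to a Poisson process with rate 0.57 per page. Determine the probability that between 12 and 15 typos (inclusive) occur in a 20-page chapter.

Over the interval, μ = 0.57 × 20 = 11.4 (a 20-page chapter = 20 pages).
P(12 ≤ N ≤ 15) = Σ_{j=12}^{15} e^(−11.4) · 11.4^j/j! ≈ 0.3529.

0.3529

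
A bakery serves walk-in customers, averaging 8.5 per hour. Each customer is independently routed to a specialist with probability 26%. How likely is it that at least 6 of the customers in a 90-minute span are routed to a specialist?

Thinning: the customers that are routed to a specialist themselves form a Poisson process with rate 0.26 × 8.5 = 2.21 per hour.
Over the interval, μ = 2.21 × 1.5 = 3.315 (a 90-minute span = 1.5 hours).
P(N ≥ 6) = 1 − P(N ≤ 5) ≈ 0.1189.

0.1189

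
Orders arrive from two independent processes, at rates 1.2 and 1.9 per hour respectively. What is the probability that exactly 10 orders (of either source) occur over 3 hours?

0.1219

Independent Poisson processes superpose: combined rate λ = 1.2 + 1.9 = 3.1 per hour.
Over the interval, μ = 3.1 × 3 = 9.3 (3 hours).
P(N = 10) = e^(−9.3) · 9.3^10/10! ≈ 0.1219.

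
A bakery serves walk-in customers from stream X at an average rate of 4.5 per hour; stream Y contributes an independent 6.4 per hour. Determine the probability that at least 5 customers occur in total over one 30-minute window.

0.6346

Independent Poisson processes superpose: combined rate λ = 4.5 + 6.4 = 10.9 per hour.
Over the interval, μ = 10.9 × 0.5 = 5.45 (a 30-minute window = 0.5 hours).
P(N ≥ 5) = 1 − P(N ≤ 4) ≈ 0.6346.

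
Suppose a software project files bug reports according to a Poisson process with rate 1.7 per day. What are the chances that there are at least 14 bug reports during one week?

Over the interval, μ = 1.7 × 7 = 11.9 (a week = 7 days).
P(N ≥ 14) = 1 − P(N ≤ 13) = 1 − Σ_{j=0}^{13} e^(−μ) μ^j/j! ≈ 0.3080.

0.3080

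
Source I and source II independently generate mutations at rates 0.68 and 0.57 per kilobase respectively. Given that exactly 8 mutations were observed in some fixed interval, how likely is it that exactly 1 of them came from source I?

0.0178

Given the total, each event is independently from source I with probability p = λ_I/(λ_I+λ_II) = 0.68/1.25 = 0.5440.
So K ~ Binomial(8, 0.68/1.25): P(K = 1) = C(8,1) · (0.68/1.25)^1 · (0.57/1.25)^7 ≈ 0.0178.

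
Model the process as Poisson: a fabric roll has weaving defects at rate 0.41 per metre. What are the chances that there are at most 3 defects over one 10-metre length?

0.4142

Over the interval, μ = 0.41 × 10 = 4.1 (a 10-metre length = 10 metres).
P(N ≤ 3) = Σ_{j=0}^{3} e^(−μ) μ^j/j! ≈ 0.4142.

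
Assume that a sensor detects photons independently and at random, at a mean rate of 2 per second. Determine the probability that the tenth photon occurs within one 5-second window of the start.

Over the interval, μ = 2 × 5 = 10 (a 5-second window = 5 seconds).
The tenth arrival falls in the interval iff at least 10 events occur there: P(S_10 ≤ t) = P(N ≥ 10) = 1 − P(N ≤ 9) ≈ 0.5421.

0.5421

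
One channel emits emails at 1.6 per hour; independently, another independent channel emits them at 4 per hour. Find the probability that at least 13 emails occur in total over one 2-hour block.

Independent Poisson processes superpose: combined rate λ = 1.6 + 4 = 5.6 per hour.
Over the interval, μ = 5.6 × 2 = 11.2 (a 2-hour block = 2 hours).
P(N ≥ 13) = 1 − P(N ≤ 12) ≈ 0.3334.

0.3334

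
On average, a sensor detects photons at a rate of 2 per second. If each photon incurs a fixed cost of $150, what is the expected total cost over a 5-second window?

$1500

E[N] = 2 × 5 = 10 (a 5-second window = 5 seconds); E[cost] = 10 × $150 = $1500.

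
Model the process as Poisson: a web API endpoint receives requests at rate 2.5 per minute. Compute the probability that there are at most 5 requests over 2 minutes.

0.6160

Over the interval, μ = 2.5 × 2 = 5 (2 minutes).
P(N ≤ 5) = Σ_{j=0}^{5} e^(−μ) μ^j/j! ≈ 0.6160.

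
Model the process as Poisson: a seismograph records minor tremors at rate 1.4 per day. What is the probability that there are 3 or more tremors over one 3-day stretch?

Over the interval, μ = 1.4 × 3 = 4.2 (a 3-day stretch = 3 days).
P(N ≥ 3) = 1 − P(N ≤ 2) = 1 − Σ_{j=0}^{2} e^(−μ) μ^j/j! ≈ 0.7898.

0.7898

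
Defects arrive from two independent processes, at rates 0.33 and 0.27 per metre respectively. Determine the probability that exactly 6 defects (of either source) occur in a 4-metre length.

Independent Poisson processes superpose: combined rate λ = 0.33 + 0.27 = 0.6 per metre.
Over the interval, μ = 0.6 × 4 = 2.4 (a 4-metre length = 4 metres).
P(N = 6) = e^(−2.4) · 2.4^6/6! ≈ 0.0241.

0.0241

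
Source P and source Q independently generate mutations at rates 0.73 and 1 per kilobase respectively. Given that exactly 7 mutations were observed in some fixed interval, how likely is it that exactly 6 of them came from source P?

0.0228

Given the total, each event is independently from source P with probability p = λ_P/(λ_P+λ_Q) = 0.73/1.73 ≈ 0.4220.
So K ~ Binomial(7, 0.73/1.73): P(K = 6) = C(7,6) · (0.73/1.73)^6 · (1/1.73)^1 ≈ 0.0228.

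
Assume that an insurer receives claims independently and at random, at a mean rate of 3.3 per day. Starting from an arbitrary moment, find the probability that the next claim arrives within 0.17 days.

Inter-arrival times are exponential with rate λ = 3.3 per day.
P(T ≤ 0.17) = 1 − e^(−λt) = 1 − e^(−3.3 × 0.17) = 1 − e^(−0.561) ≈ 0.4294.

0.4294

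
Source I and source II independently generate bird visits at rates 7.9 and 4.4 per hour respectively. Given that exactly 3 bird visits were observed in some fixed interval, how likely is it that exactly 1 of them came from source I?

0.2466

Given the total, each event is independently from source I with probability p = λ_I/(λ_I+λ_II) = 7.9/12.3 ≈ 0.6423.
So K ~ Binomial(3, 7.9/12.3): P(K = 1) = C(3,1) · (7.9/12.3)^1 · (4.4/12.3)^2 ≈ 0.2466.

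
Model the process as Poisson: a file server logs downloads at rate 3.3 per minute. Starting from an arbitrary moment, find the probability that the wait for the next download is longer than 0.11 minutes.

0.6956

The wait for the next event is exponential with rate λ = 3.3 per minute.
P(T > 0.11) = e^(−λt) = e^(−3.3 × 0.11) = e^(−0.363) ≈ 0.6956.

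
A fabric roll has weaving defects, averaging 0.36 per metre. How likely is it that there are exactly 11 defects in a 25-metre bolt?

Over the interval, μ = 0.36 × 25 = 9 (a 25-metre bolt = 25 metres).
P(N = 11) = e^(−μ) μ^11/11! = e^(−9) · 9^11/39916800 ≈ 0.0970.

0.0970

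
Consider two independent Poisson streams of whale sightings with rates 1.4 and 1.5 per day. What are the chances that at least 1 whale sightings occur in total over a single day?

0.9450

Independent Poisson processes superpose: combined rate λ = 1.4 + 1.5 = 2.9 per day.
So μ = 2.9.
P(N ≥ 1) = 1 − P(N ≤ 0) ≈ 0.9450.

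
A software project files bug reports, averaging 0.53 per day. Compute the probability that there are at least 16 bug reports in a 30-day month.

Over the interval, μ = 0.53 × 30 = 15.9 (a 30-day month = 30 days).
P(N ≥ 16) = 1 − P(N ≤ 15) = 1 − Σ_{j=0}^{15} e^(−μ) μ^j/j! ≈ 0.5233.

0.5233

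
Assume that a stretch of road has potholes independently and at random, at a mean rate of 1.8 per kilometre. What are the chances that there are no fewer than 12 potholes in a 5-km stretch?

Over the interval, μ = 1.8 × 5 = 9 (a 5-km stretch = 5 kilometres).
P(N ≥ 12) = 1 − P(N ≤ 11) = 1 − Σ_{j=0}^{11} e^(−μ) μ^j/j! ≈ 0.1970.

0.1970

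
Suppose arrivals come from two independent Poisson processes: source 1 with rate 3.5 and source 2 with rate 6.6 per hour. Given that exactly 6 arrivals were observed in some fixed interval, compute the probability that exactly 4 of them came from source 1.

0.0924

Given the total, each event is independently from source 1 with probability p = λ_1/(λ_1+λ_2) = 3.5/10.1 ≈ 0.3465.
So K ~ Binomial(6, 3.5/10.1): P(K = 4) = C(6,4) · (3.5/10.1)^4 · (6.6/10.1)^2 ≈ 0.0924.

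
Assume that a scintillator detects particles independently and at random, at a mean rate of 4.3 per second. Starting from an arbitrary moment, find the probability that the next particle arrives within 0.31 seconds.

Inter-arrival times are exponential with rate λ = 4.3 per second.
P(T ≤ 0.31) = 1 − e^(−λt) = 1 − e^(−4.3 × 0.31) = 1 − e^(−1.333) ≈ 0.7363.

0.7363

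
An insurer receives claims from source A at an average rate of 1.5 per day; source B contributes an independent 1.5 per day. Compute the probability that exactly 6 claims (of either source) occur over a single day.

Independent Poisson processes superpose: combined rate λ = 1.5 + 1.5 = 3 per day.
So μ = 3.
P(N = 6) = e^(−3) · 3^6/6! ≈ 0.0504.

0.0504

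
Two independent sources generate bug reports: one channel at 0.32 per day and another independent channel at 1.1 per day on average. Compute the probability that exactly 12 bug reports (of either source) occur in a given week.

0.0936

Independent Poisson processes superpose: combined rate λ = 0.32 + 1.1 = 1.42 per day.
Over the interval, μ = 1.42 × 7 = 9.94 (a week = 7 days).
P(N = 12) = e^(−9.94) · 9.94^12/12! ≈ 0.0936.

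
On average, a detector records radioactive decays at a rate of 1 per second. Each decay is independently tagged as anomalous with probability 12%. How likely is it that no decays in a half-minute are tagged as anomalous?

Thinning: the decays that are tagged as anomalous themselves form a Poisson process with rate 0.12 × 1 = 0.12 per second.
Over the interval, μ = 0.12 × 30 = 3.6 (a half-minute = 30 seconds).
P(N = 0) = e^(−3.6) · 3.6^0/0! ≈ 0.0273.

0.0273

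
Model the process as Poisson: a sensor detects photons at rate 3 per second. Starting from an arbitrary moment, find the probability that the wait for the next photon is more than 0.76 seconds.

The wait for the next event is exponential with rate λ = 3 per second.
P(T > 0.76) = e^(−λt) = e^(−3 × 0.76) = e^(−2.28) ≈ 0.1023.

0.1023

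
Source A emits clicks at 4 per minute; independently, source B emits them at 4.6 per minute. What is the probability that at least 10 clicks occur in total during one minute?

Independent Poisson processes superpose: combined rate λ = 4 + 4.6 = 8.6 per minute.
So μ = 8.6.
P(N ≥ 10) = 1 − P(N ≤ 9) ≈ 0.3600.

0.3600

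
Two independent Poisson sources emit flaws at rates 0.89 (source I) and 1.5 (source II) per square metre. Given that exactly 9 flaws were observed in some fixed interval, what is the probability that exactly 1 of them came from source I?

Given the total, each event is independently from source I with probability p = λ_I/(λ_I+λ_II) = 0.89/2.39 ≈ 0.3724.
So K ~ Binomial(9, 0.89/2.39): P(K = 1) = C(9,1) · (0.89/2.39)^1 · (1.5/2.39)^8 ≈ 0.0807.

0.0807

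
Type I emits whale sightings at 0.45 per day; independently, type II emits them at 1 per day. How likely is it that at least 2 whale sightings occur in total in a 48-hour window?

0.7854

Independent Poisson processes superpose: combined rate λ = 0.45 + 1 = 1.45 per day.
Over the interval, μ = 1.45 × 2 = 2.9 (a 48-hour window = 2 days).
P(N ≥ 2) = 1 − P(N ≤ 1) ≈ 0.7854.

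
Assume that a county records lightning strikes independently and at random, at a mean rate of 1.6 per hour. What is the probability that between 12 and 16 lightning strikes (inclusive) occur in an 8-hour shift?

Over the interval, μ = 1.6 × 8 = 12.8 (an 8-hour shift = 8 hours).
P(12 ≤ N ≤ 16) = Σ_{j=12}^{16} e^(−12.8) · 12.8^j/j! ≈ 0.4758.

0.4758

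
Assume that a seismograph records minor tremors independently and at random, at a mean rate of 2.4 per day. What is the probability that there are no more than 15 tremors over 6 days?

Over the interval, μ = 2.4 × 6 = 14.4 (6 days).
P(N ≤ 15) = Σ_{j=0}^{15} e^(−μ) μ^j/j! ≈ 0.6293.

0.6293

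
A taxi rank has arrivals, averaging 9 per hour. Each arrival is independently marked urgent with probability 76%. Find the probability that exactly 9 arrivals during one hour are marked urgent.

0.0966

Thinning: the arrivals that are marked urgent themselves form a Poisson process with rate 0.76 × 9 = 6.84 per hour.
So μ = 6.84.
P(N = 9) = e^(−6.84) · 6.84^9/9! ≈ 0.0966.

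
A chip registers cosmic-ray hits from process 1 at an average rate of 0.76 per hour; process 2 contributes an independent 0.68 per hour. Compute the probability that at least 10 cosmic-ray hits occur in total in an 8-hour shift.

0.7132

Independent Poisson processes superpose: combined rate λ = 0.76 + 0.68 = 1.44 per hour.
Over the interval, μ = 1.44 × 8 = 11.52 (an 8-hour shift = 8 hours).
P(N ≥ 10) = 1 − P(N ≤ 9) ≈ 0.7132.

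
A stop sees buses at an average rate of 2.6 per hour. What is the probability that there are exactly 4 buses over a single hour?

0.1414

With mean μ = 2.6 per hour,
P(N = 4) = e^(−μ) μ^4/4! = e^(−2.6) · 2.6^4/24 ≈ 0.1414.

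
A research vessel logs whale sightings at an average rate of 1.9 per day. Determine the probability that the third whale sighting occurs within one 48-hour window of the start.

Over the interval, μ = 1.9 × 2 = 3.8 (a 48-hour window = 2 days).
The third arrival falls in the interval iff at least 3 events occur there: P(S_3 ≤ t) = P(N ≥ 3) = 1 − P(N ≤ 2) ≈ 0.7311.

0.7311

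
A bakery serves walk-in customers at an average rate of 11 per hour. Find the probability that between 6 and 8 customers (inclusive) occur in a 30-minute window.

Over the interval, μ = 11 × 0.5 = 5.5 (a 30-minute window = 0.5 hours).
P(6 ≤ N ≤ 8) = Σ_{j=6}^{8} e^(−5.5) · 5.5^j/j! ≈ 0.3654.

0.3654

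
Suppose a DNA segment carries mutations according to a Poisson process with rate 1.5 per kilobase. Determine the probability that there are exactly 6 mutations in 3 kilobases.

Over the interval, μ = 1.5 × 3 = 4.5 (3 kilobases).
P(N = 6) = e^(−μ) μ^6/6! = e^(−4.5) · 4.5^6/720 ≈ 0.1281.

0.1281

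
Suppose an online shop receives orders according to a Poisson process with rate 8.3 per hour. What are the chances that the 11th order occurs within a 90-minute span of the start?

Over the interval, μ = 8.3 × 1.5 = 12.45 (a 90-minute span = 1.5 hours).
The 11th arrival falls in the interval iff at least 11 events occur there: P(S_11 ≤ t) = P(N ≥ 11) = 1 − P(N ≤ 10) ≈ 0.6981.

0.6981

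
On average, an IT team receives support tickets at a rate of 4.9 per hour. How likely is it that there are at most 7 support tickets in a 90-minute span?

Over the interval, μ = 4.9 × 1.5 = 7.35 (a 90-minute span = 1.5 hours).
P(N ≤ 7) = Σ_{j=0}^{7} e^(−μ) μ^j/j! ≈ 0.5467.

0.5467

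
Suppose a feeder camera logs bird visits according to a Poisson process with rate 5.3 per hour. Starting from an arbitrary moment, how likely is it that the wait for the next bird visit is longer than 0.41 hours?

0.1138

The wait for the next event is exponential with rate λ = 5.3 per hour.
P(T > 0.41) = e^(−λt) = e^(−5.3 × 0.41) = e^(−2.173) ≈ 0.1138.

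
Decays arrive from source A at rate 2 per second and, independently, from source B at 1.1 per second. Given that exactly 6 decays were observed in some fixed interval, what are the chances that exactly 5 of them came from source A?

Given the total, each event is independently from source A with probability p = λ_A/(λ_A+λ_B) = 2/3.1 ≈ 0.6452.
So K ~ Binomial(6, 2/3.1): P(K = 5) = C(6,5) · (2/3.1)^5 · (1.1/3.1)^1 ≈ 0.2380.

0.2380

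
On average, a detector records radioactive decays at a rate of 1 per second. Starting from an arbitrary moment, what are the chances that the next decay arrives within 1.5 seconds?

Inter-arrival times are exponential with rate λ = 1 per second.
P(T ≤ 1.5) = 1 − e^(−λt) = 1 − e^(−1 × 1.5) = 1 − e^(−1.5) ≈ 0.7769.

0.7769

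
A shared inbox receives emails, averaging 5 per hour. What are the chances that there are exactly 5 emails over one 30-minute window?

Over the interval, μ = 5 × 0.5 = 2.5 (a 30-minute window = 0.5 hours).
P(N = 5) = e^(−μ) μ^5/5! = e^(−2.5) · 2.5^5/120 ≈ 0.0668.

0.0668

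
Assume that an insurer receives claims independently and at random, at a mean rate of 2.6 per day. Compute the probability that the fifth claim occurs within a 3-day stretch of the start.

0.8883

Over the interval, μ = 2.6 × 3 = 7.8 (a 3-day stretch = 3 days).
The fifth arrival falls in the interval iff at least 5 events occur there: P(S_5 ≤ t) = P(N ≥ 5) = 1 − P(N ≤ 4) ≈ 0.8883.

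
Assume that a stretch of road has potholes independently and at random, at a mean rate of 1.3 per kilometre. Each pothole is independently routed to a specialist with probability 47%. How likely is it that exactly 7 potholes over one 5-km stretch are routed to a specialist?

0.0232

Thinning: the potholes that are routed to a specialist themselves form a Poisson process with rate 0.47 × 1.3 = 0.611 per kilometre.
Over the interval, μ = 0.611 × 5 = 3.055 (a 5-km stretch = 5 kilometres).
P(N = 7) = e^(−3.055) · 3.055^7/7! ≈ 0.0232.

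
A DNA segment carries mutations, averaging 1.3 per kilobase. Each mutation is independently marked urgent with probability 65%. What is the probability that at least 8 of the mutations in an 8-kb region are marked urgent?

Thinning: the mutations that are marked urgent themselves form a Poisson process with rate 0.65 × 1.3 = 0.845 per kilobase.
Over the interval, μ = 0.845 × 8 = 6.76 (an 8-kb region = 8 kilobases).
P(N ≥ 8) = 1 − P(N ≤ 7) ≈ 0.3656.

0.3656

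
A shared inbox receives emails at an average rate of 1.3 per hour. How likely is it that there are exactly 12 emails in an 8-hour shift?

Over the interval, μ = 1.3 × 8 = 10.4 (an 8-hour shift = 8 hours).
P(N = 12) = e^(−μ) μ^12/12! = e^(−10.4) · 10.4^12/479001600 ≈ 0.1017.

0.1017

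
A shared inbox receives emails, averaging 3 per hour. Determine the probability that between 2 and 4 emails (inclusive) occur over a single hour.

With mean μ = 3 per hour,
P(2 ≤ N ≤ 4) = Σ_{j=2}^{4} e^(−3) · 3^j/j! ≈ 0.6161.

0.6161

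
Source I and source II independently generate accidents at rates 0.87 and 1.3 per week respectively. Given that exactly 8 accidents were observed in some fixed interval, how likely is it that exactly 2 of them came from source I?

Given the total, each event is independently from source I with probability p = λ_I/(λ_I+λ_II) = 0.87/2.17 ≈ 0.4009.
So K ~ Binomial(8, 0.87/2.17): P(K = 2) = C(8,2) · (0.87/2.17)^2 · (1.3/2.17)^6 ≈ 0.2081.

0.2081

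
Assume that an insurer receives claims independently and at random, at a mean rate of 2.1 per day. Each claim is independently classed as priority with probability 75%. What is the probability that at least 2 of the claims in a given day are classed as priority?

Thinning: the claims that are classed as priority themselves form a Poisson process with rate 0.75 × 2.1 = 1.575 per day.
So μ = 1.575.
P(N ≥ 2) = 1 − P(N ≤ 1) ≈ 0.4670.

0.4670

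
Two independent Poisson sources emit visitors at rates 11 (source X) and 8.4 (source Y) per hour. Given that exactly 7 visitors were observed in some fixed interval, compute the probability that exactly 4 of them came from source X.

0.2937

Given the total, each event is independently from source X with probability p = λ_X/(λ_X+λ_Y) = 11/19.4 ≈ 0.5670.
So K ~ Binomial(7, 11/19.4): P(K = 4) = C(7,4) · (11/19.4)^4 · (8.4/19.4)^3 ≈ 0.2937.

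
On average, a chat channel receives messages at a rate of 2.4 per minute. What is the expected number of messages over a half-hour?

72

E[N] = λt = 2.4 × 30 = 72 (a half-hour = 30 minutes).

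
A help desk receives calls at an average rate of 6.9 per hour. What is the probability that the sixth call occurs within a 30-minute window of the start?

Over the interval, μ = 6.9 × 0.5 = 3.45 (a 30-minute window = 0.5 hours).
The sixth arrival falls in the interval iff at least 6 events occur there: P(S_6 ≤ t) = P(N ≥ 6) = 1 − P(N ≤ 5) ≈ 0.1358.

0.1358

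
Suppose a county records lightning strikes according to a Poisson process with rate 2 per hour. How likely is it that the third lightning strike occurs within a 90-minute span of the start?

0.5768

Over the interval, μ = 2 × 1.5 = 3 (a 90-minute span = 1.5 hours).
The third arrival falls in the interval iff at least 3 events occur there: P(S_3 ≤ t) = P(N ≥ 3) = 1 − P(N ≤ 2) ≈ 0.5768.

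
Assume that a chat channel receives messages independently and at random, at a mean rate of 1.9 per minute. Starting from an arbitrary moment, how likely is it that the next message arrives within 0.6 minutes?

0.6802

Inter-arrival times are exponential with rate λ = 1.9 per minute.
P(T ≤ 0.6) = 1 − e^(−λt) = 1 − e^(−1.9 × 0.6) = 1 − e^(−1.14) ≈ 0.6802.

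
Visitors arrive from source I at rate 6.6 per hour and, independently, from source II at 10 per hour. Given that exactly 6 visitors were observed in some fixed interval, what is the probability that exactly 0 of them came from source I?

0.0478

Given the total, each event is independently from source I with probability p = λ_I/(λ_I+λ_II) = 6.6/16.6 ≈ 0.3976.
So K ~ Binomial(6, 6.6/16.6): P(K = 0) = C(6,0) · (6.6/16.6)^0 · (10/16.6)^6 ≈ 0.0478.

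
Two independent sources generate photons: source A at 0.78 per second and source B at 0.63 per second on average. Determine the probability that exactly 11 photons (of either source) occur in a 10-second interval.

Independent Poisson processes superpose: combined rate λ = 0.78 + 0.63 = 1.41 per second.
Over the interval, μ = 1.41 × 10 = 14.1 (a 10-second interval = 10 seconds).
P(N = 11) = e^(−14.1) · 14.1^11/11! ≈ 0.0825.

0.0825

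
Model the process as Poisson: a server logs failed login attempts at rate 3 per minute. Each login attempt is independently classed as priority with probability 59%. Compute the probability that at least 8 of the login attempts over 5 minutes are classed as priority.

0.6582

Thinning: the login attempts that are classed as priority themselves form a Poisson process with rate 0.59 × 3 = 1.77 per minute.
Over the interval, μ = 1.77 × 5 = 8.85 (5 minutes).
P(N ≥ 8) = 1 − P(N ≤ 7) ≈ 0.6582.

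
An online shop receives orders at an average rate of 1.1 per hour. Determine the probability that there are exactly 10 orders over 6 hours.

0.0588

Over the interval, μ = 1.1 × 6 = 6.6 (6 hours).
P(N = 10) = e^(−μ) μ^10/10! = e^(−6.6) · 6.6^10/3628800 ≈ 0.0588.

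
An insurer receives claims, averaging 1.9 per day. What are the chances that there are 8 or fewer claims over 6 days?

0.1984

Over the interval, μ = 1.9 × 6 = 11.4 (6 days).
P(N ≤ 8) = Σ_{j=0}^{8} e^(−μ) μ^j/j! ≈ 0.1984.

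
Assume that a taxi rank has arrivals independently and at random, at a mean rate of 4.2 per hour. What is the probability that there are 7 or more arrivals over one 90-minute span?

0.4418

Over the interval, μ = 4.2 × 1.5 = 6.3 (a 90-minute span = 1.5 hours).
P(N ≥ 7) = 1 − P(N ≤ 6) = 1 − Σ_{j=0}^{6} e^(−μ) μ^j/j! ≈ 0.4418.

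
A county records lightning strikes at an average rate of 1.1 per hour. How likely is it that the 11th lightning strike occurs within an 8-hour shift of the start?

0.2706

Over the interval, μ = 1.1 × 8 = 8.8 (an 8-hour shift = 8 hours).
The 11th arrival falls in the interval iff at least 11 events occur there: P(S_11 ≤ t) = P(N ≥ 11) = 1 − P(N ≤ 10) ≈ 0.2706.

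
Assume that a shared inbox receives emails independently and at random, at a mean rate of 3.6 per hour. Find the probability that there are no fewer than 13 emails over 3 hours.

Over the interval, μ = 3.6 × 3 = 10.8 (3 hours).
P(N ≥ 13) = 1 − P(N ≤ 12) = 1 − Σ_{j=0}^{12} e^(−μ) μ^j/j! ≈ 0.2896.

0.2896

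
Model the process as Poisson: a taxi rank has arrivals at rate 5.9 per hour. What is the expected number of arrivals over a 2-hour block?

E[N] = λt = 5.9 × 2 = 11.8 (a 2-hour block = 2 hours).

11.8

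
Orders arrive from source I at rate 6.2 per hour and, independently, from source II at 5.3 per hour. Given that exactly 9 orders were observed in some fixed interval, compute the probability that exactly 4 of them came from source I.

0.2213

Given the total, each event is independently from source I with probability p = λ_I/(λ_I+λ_II) = 6.2/11.5 ≈ 0.5391.
So K ~ Binomial(9, 6.2/11.5): P(K = 4) = C(9,4) · (6.2/11.5)^4 · (5.3/11.5)^5 ≈ 0.2213.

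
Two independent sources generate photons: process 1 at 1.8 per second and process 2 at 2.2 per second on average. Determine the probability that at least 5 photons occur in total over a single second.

0.3712

Independent Poisson processes superpose: combined rate λ = 1.8 + 2.2 = 4 per second.
So μ = 4.
P(N ≥ 5) = 1 − P(N ≤ 4) ≈ 0.3712.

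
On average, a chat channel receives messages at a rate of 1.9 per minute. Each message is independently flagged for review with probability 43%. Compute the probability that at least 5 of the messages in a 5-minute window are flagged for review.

Thinning: the messages that are flagged for review themselves form a Poisson process with rate 0.43 × 1.9 = 0.817 per minute.
Over the interval, μ = 0.817 × 5 = 4.085 (a 5-minute window = 5 minutes).
P(N ≥ 5) = 1 − P(N ≤ 4) ≈ 0.3878.

0.3878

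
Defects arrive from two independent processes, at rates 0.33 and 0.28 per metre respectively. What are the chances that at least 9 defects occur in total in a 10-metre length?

Independent Poisson processes superpose: combined rate λ = 0.33 + 0.28 = 0.61 per metre.
Over the interval, μ = 0.61 × 10 = 6.1 (a 10-metre length = 10 metres).
P(N ≥ 9) = 1 − P(N ≤ 8) ≈ 0.1633.

0.1633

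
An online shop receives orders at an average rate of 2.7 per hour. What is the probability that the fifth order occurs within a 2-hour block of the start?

0.6267

Over the interval, μ = 2.7 × 2 = 5.4 (a 2-hour block = 2 hours).
The fifth arrival falls in the interval iff at least 5 events occur there: P(S_5 ≤ t) = P(N ≥ 5) = 1 − P(N ≤ 4) ≈ 0.6267.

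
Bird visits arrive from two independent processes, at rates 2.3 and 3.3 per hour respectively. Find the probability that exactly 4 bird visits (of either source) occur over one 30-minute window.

Independent Poisson processes superpose: combined rate λ = 2.3 + 3.3 = 5.6 per hour.
Over the interval, μ = 5.6 × 0.5 = 2.8 (a 30-minute window = 0.5 hours).
P(N = 4) = e^(−2.8) · 2.8^4/4! ≈ 0.1557.

0.1557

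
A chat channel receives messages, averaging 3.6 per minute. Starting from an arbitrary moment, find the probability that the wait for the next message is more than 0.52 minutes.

The wait for the next event is exponential with rate λ = 3.6 per minute.
P(T > 0.52) = e^(−λt) = e^(−3.6 × 0.52) = e^(−1.872) ≈ 0.1538.

0.1538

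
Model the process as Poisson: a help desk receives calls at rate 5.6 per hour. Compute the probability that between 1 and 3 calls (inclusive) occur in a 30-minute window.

0.6311

Over the interval, μ = 5.6 × 0.5 = 2.8 (a 30-minute window = 0.5 hours).
P(1 ≤ N ≤ 3) = Σ_{j=1}^{3} e^(−2.8) · 2.8^j/j! ≈ 0.6311.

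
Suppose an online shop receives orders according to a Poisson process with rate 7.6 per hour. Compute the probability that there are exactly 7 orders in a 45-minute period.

Over the interval, μ = 7.6 × 0.75 = 5.7 (a 45-minute period = 0.75 hours).
P(N = 7) = e^(−μ) μ^7/7! = e^(−5.7) · 5.7^7/5040 ≈ 0.1298.

0.1298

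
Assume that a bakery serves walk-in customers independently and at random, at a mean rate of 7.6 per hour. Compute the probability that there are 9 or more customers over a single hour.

With mean μ = 7.6 per hour,
P(N ≥ 9) = 1 − P(N ≤ 8) = 1 − Σ_{j=0}^{8} e^(−μ) μ^j/j! ≈ 0.3518.

0.3518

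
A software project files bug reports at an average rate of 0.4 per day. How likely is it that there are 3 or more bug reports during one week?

0.5305

Over the interval, μ = 0.4 × 7 = 2.8 (a week = 7 days).
P(N ≥ 3) = 1 − P(N ≤ 2) = 1 − Σ_{j=0}^{2} e^(−μ) μ^j/j! ≈ 0.5305.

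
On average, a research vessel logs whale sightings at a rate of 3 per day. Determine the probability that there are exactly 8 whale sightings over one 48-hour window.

0.1033

Over the interval, μ = 3 × 2 = 6 (a 48-hour window = 2 days).
P(N = 8) = e^(−μ) μ^8/8! = e^(−6) · 6^8/40320 ≈ 0.1033.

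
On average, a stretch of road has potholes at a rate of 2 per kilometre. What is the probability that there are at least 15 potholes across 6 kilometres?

Over the interval, μ = 2 × 6 = 12 (6 kilometres).
P(N ≥ 15) = 1 − P(N ≤ 14) = 1 − Σ_{j=0}^{14} e^(−μ) μ^j/j! ≈ 0.2280.

0.2280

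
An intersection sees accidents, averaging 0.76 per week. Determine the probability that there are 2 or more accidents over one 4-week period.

Over the interval, μ = 0.76 × 4 = 3.04 (a 4-week period = 4 weeks).
P(N ≥ 2) = 1 − P(N ≤ 1) = 1 − Σ_{j=0}^{1} e^(−μ) μ^j/j! ≈ 0.8067.

0.8067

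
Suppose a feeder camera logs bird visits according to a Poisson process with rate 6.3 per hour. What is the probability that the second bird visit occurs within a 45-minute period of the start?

Over the interval, μ = 6.3 × 0.75 = 4.725 (a 45-minute period = 0.75 hours).
The second arrival falls in the interval iff at least 2 events occur there: P(S_2 ≤ t) = P(N ≥ 2) = 1 − P(N ≤ 1) ≈ 0.9492.

0.9492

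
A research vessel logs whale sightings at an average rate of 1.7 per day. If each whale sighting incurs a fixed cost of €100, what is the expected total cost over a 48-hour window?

€340

E[N] = 1.7 × 2 = 3.4 (a 48-hour window = 2 days); E[cost] = 3.4 × €100 = €340.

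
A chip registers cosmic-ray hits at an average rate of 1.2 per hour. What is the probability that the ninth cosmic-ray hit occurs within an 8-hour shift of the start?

Over the interval, μ = 1.2 × 8 = 9.6 (an 8-hour shift = 8 hours).
The ninth arrival falls in the interval iff at least 9 events occur there: P(S_9 ≤ t) = P(N ≥ 9) = 1 − P(N ≤ 8) ≈ 0.6204.

0.6204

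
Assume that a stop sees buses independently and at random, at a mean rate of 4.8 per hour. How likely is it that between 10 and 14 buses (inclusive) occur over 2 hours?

Over the interval, μ = 4.8 × 2 = 9.6 (2 hours).
P(10 ≤ N ≤ 14) = Σ_{j=10}^{14} e^(−9.6) · 9.6^j/j! ≈ 0.4269.

0.4269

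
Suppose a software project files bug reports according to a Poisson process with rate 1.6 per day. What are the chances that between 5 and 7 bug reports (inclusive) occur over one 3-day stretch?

0.4104

Over the interval, μ = 1.6 × 3 = 4.8 (a 3-day stretch = 3 days).
P(5 ≤ N ≤ 7) = Σ_{j=5}^{7} e^(−4.8) · 4.8^j/j! ≈ 0.4104.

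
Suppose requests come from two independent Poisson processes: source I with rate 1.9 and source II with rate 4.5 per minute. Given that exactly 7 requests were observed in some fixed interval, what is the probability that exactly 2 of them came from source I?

0.3181

Given the total, each event is independently from source I with probability p = λ_I/(λ_I+λ_II) = 1.9/6.4 ≈ 0.2969.
So K ~ Binomial(7, 1.9/6.4): P(K = 2) = C(7,2) · (1.9/6.4)^2 · (4.5/6.4)^5 ≈ 0.3181.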